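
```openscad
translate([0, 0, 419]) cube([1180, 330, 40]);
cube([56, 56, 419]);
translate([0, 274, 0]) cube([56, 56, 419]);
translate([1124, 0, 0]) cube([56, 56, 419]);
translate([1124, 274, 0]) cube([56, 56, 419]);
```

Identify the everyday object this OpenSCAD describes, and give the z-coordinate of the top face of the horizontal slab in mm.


A bench. The seat-top height is 459 mm.

A long slab on four corner posts — a bench. The slab sits at z = 419 with thickness 40, so the top is 419 + 40 = 459 mm.


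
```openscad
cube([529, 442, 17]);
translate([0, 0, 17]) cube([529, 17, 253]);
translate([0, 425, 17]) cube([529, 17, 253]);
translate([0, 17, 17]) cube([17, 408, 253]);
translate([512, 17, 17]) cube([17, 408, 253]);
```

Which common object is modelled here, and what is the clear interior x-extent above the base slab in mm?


An open box. The internal width is 495 mm.

A 529×442 base slab with four walls standing on it — an open box. The base is 529 mm wide and the walls are 17 mm thick, so the internal width is 529 − 2 × 17 = 495 mm.


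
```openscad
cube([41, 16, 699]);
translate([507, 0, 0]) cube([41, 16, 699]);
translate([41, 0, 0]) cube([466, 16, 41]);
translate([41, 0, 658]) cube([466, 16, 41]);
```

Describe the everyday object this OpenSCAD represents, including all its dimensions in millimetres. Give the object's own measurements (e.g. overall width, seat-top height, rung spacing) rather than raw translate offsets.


A rectangular picture frame lying in the x–z plane (depth along y). The opening is 466 mm wide (x) by 617 mm tall (z), surrounded by a border 41 mm wide on all four sides. The frame is 16 mm deep and is made of two full-height vertical stiles with two horizontal rails fitted between them.


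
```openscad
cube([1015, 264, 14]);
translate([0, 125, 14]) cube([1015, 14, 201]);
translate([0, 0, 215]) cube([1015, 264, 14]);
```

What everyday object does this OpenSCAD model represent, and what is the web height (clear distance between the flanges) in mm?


An I-beam. The web height is 201 mm.

Two wide flanges with a thin centred web — an I-beam. Overall 229 mm minus two 14 mm flanges gives a web of 229 − 2·14 = 201 mm.


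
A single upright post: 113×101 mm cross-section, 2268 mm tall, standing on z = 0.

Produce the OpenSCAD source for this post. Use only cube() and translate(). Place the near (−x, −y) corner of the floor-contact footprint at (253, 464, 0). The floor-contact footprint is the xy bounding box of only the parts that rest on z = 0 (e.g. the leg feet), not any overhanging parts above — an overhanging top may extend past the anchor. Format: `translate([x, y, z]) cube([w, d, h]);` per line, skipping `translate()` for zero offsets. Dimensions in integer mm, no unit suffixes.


translate([253, 464, 0]) cube([113, 101, 2268]);


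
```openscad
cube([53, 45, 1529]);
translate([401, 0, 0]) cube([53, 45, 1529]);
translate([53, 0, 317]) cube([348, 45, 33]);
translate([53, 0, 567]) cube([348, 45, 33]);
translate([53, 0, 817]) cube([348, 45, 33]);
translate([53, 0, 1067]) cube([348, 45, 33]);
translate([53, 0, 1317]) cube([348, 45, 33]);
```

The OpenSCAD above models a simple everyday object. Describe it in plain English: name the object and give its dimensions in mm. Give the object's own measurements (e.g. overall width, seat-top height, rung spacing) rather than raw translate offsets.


A straight ladder. Two 53×45 mm vertical rails, 1529 mm tall, stand 454 mm apart (outside-to-outside) with their front faces coplanar on the −y side. 5 rungs, each 45 mm deep and 33 mm tall, span between the inner faces of the rails, front faces flush with the rails. The lowest rung's underside is at z = 317 mm and rungs are spaced 250 mm apart (underside to underside).


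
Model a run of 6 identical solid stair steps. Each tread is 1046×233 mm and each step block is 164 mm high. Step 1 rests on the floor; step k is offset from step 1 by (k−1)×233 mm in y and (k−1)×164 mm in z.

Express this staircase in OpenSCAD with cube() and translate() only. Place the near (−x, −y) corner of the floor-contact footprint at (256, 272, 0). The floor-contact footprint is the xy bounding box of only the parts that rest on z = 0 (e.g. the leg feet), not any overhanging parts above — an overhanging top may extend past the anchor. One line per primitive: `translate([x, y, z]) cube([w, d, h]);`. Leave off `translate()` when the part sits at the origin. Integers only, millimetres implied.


translate([256, 272, 0]) cube([1046, 233, 164]);
translate([256, 505, 164]) cube([1046, 233, 164]);
translate([256, 738, 328]) cube([1046, 233, 164]);
translate([256, 971, 492]) cube([1046, 233, 164]);
translate([256, 1204, 656]) cube([1046, 233, 164]);
translate([256, 1437, 820]) cube([1046, 233, 164]);


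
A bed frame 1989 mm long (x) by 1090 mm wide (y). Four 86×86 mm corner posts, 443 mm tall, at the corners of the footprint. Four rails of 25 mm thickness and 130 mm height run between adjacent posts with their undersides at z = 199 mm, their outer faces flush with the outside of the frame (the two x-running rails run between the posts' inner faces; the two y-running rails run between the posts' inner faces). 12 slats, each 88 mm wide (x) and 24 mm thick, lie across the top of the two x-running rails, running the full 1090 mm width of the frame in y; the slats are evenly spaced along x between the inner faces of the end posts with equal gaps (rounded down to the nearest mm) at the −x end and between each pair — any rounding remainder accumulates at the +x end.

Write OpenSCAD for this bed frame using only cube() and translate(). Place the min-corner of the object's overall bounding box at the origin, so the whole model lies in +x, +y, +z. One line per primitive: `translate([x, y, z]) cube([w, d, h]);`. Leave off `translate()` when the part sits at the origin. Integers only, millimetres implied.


// slat z = rail_z + rail_h = 199 + 130 = 329
// slat gap = ⌊(1817 − 12·88) / 13⌋ = 58
cube([86, 86, 443]);
translate([0, 1004, 0]) cube([86, 86, 443]);
translate([1903, 0, 0]) cube([86, 86, 443]);
translate([1903, 1004, 0]) cube([86, 86, 443]);
translate([86, 0, 199]) cube([1817, 25, 130]);
translate([86, 1065, 199]) cube([1817, 25, 130]);
translate([0, 86, 199]) cube([25, 918, 130]);
translate([1964, 86, 199]) cube([25, 918, 130]);
translate([144, 0, 329]) cube([88, 1090, 24]);
translate([290, 0, 329]) cube([88, 1090, 24]);
translate([436, 0, 329]) cube([88, 1090, 24]);
translate([582, 0, 329]) cube([88, 1090, 24]);
translate([728, 0, 329]) cube([88, 1090, 24]);
translate([874, 0, 329]) cube([88, 1090, 24]);
translate([1020, 0, 329]) cube([88, 1090, 24]);
translate([1166, 0, 329]) cube([88, 1090, 24]);
translate([1312, 0, 329]) cube([88, 1090, 24]);
translate([1458, 0, 329]) cube([88, 1090, 24]);
translate([1604, 0, 329]) cube([88, 1090, 24]);
translate([1750, 0, 329]) cube([88, 1090, 24]);


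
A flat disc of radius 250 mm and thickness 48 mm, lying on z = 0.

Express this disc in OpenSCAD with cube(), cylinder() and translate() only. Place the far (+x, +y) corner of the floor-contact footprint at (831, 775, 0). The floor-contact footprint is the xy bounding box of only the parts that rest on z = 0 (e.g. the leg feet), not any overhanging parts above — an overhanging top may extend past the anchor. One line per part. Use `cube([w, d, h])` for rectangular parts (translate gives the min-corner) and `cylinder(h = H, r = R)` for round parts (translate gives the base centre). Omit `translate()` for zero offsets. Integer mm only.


translate([581, 525, 0]) cylinder(h = 48, r = 250);


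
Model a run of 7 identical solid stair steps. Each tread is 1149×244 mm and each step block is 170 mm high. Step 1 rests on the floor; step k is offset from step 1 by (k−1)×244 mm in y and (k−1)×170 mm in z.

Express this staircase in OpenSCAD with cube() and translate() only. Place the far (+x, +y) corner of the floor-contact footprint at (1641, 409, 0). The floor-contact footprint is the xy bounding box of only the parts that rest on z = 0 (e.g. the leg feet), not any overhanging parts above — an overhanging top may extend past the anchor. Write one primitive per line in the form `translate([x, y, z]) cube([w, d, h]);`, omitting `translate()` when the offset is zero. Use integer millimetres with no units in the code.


translate([492, 165, 0]) cube([1149, 244, 170]);
translate([492, 409, 170]) cube([1149, 244, 170]);
translate([492, 653, 340]) cube([1149, 244, 170]);
translate([492, 897, 510]) cube([1149, 244, 170]);
translate([492, 1141, 680]) cube([1149, 244, 170]);
translate([492, 1385, 850]) cube([1149, 244, 170]);
translate([492, 1629, 1020]) cube([1149, 244, 170]);


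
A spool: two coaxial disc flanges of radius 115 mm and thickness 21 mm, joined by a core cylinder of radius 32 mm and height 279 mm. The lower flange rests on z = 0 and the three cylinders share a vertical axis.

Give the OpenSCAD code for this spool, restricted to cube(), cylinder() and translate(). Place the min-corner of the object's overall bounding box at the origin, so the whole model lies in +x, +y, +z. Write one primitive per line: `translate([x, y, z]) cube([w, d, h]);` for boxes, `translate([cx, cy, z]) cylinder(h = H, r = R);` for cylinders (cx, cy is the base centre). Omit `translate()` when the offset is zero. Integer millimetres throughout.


translate([115, 115, 0]) cylinder(h = 21, r = 115);
translate([115, 115, 21]) cylinder(h = 279, r = 32);
translate([115, 115, 300]) cylinder(h = 21, r = 115);


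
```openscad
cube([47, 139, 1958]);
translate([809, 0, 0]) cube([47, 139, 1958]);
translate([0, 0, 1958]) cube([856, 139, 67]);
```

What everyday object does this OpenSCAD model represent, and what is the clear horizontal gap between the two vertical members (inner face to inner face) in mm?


A door frame. The clear opening width is 762 mm.

Two 1958 mm tall posts with a header on top — a door frame. The left jamb is 47 mm wide at x = 0; the right jamb starts at x = 809. The clear opening is 809 − 47 = 762 mm.


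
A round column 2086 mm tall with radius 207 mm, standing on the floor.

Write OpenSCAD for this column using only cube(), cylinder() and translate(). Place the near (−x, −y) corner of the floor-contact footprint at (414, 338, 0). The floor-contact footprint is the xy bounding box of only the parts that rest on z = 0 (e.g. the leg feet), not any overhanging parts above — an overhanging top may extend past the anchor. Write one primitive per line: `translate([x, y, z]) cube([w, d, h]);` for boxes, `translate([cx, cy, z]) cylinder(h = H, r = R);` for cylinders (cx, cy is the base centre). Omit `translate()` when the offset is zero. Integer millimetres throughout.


translate([621, 545, 0]) cylinder(h = 2086, r = 207);


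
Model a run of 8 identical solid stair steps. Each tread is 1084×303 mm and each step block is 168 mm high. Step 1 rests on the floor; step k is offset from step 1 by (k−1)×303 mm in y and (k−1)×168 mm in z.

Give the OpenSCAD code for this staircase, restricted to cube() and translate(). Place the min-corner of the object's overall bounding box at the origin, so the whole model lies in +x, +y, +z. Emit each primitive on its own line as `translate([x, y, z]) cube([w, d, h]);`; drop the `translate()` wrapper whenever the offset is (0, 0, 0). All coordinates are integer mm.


cube([1084, 303, 168]);
translate([0, 303, 168]) cube([1084, 303, 168]);
translate([0, 606, 336]) cube([1084, 303, 168]);
translate([0, 909, 504]) cube([1084, 303, 168]);
translate([0, 1212, 672]) cube([1084, 303, 168]);
translate([0, 1515, 840]) cube([1084, 303, 168]);
translate([0, 1818, 1008]) cube([1084, 303, 168]);
translate([0, 2121, 1176]) cube([1084, 303, 168]);


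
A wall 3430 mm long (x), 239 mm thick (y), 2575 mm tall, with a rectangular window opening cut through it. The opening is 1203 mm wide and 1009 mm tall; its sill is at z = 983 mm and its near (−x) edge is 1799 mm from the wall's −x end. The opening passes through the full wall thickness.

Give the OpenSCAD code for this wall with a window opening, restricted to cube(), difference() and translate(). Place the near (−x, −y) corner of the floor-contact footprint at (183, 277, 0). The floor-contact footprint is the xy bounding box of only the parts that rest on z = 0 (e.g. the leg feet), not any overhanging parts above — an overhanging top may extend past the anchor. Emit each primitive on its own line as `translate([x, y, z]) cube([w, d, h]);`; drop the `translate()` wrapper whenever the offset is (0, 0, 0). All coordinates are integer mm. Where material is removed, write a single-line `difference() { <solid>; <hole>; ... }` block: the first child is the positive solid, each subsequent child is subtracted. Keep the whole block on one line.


difference() { translate([183, 277, 0]) cube([3430, 239, 2575]); translate([1982, 277, 983]) cube([1203, 239, 1009]); }


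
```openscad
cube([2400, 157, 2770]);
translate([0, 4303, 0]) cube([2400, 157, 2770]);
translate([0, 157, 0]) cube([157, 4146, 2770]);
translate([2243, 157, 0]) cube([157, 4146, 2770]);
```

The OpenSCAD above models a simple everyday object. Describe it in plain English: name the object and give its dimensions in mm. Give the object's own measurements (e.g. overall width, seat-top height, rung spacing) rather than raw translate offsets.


The wall frame of a small rectangular building: four walls, each 2770 mm tall and 157 mm thick, enclosing a footprint 2400 mm (x) by 4460 mm (y) outside-to-outside, with no floor or roof. The front and back walls (the −y and +y sides) span the full width; the two side walls fit between them.


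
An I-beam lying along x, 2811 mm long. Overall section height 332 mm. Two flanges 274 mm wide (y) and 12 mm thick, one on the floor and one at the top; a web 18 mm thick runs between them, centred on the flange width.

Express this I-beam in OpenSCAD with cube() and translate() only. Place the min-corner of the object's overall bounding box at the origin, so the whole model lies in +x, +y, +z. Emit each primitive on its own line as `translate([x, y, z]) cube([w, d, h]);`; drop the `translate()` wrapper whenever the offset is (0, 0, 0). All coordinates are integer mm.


cube([2811, 274, 12]);
translate([0, 128, 12]) cube([2811, 18, 308]);
translate([0, 0, 320]) cube([2811, 274, 12]);


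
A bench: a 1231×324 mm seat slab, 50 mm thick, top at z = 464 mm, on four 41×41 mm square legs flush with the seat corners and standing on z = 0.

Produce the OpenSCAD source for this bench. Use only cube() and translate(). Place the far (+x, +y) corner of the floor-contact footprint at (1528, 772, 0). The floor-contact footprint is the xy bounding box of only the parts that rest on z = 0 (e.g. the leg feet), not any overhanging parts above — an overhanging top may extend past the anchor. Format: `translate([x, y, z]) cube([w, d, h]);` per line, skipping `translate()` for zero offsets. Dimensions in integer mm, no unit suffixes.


translate([297, 448, 414]) cube([1231, 324, 50]);
translate([297, 448, 0]) cube([41, 41, 414]);
translate([297, 731, 0]) cube([41, 41, 414]);
translate([1487, 448, 0]) cube([41, 41, 414]);
translate([1487, 731, 0]) cube([41, 41, 414]);


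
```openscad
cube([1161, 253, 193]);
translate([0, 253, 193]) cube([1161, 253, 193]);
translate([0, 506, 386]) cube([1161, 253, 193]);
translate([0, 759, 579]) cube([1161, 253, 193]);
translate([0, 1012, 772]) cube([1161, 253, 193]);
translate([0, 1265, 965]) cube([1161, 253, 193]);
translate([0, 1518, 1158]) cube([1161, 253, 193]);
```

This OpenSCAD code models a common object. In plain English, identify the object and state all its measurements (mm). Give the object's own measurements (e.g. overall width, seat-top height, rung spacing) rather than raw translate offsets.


A straight staircase of 7 solid steps. Each step is 1161 mm wide (x), 253 mm deep (y, the going) and 193 mm tall (the rise). The first step rests on the floor; each subsequent step sits one going further in +y and one rise higher in +z, directly behind and above the previous step with no overlap.


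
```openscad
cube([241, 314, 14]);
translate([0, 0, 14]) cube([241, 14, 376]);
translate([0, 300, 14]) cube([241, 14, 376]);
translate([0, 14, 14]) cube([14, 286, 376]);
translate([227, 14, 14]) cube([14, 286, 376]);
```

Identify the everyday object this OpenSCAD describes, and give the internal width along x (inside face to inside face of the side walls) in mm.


An open box. The internal width is 213 mm.

A 241×314 base slab with four walls standing on it — an open box. The base is 241 mm wide and the walls are 14 mm thick, so the internal width is 241 − 2 × 14 = 213 mm.


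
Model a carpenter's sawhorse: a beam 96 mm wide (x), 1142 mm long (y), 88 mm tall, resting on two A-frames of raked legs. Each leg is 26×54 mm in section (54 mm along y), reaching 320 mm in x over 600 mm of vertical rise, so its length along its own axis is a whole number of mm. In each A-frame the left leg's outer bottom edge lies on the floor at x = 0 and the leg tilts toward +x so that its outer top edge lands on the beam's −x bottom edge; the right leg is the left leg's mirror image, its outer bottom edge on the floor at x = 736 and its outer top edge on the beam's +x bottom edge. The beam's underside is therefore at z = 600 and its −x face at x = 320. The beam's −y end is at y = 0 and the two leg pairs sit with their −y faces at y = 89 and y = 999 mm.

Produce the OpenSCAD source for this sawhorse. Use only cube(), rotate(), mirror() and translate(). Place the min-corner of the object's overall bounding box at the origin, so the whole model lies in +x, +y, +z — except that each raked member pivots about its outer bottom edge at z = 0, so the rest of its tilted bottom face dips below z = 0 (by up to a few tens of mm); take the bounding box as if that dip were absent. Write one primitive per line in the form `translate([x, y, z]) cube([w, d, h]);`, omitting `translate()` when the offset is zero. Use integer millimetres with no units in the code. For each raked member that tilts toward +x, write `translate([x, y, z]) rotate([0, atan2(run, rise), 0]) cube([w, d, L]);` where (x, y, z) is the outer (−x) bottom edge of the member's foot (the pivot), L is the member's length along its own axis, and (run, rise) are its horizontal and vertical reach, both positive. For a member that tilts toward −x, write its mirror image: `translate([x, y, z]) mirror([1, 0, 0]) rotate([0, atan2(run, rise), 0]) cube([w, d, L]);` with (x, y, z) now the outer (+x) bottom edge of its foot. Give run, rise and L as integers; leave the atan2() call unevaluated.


translate([320, 0, 600]) cube([96, 1142, 88]);
translate([0, 89, 0]) rotate([0, atan2(320, 600), 0]) cube([26, 54, 680]);
translate([736, 89, 0]) mirror([1, 0, 0]) rotate([0, atan2(320, 600), 0]) cube([26, 54, 680]);
translate([0, 999, 0]) rotate([0, atan2(320, 600), 0]) cube([26, 54, 680]);
translate([736, 999, 0]) mirror([1, 0, 0]) rotate([0, atan2(320, 600), 0]) cube([26, 54, 680]);


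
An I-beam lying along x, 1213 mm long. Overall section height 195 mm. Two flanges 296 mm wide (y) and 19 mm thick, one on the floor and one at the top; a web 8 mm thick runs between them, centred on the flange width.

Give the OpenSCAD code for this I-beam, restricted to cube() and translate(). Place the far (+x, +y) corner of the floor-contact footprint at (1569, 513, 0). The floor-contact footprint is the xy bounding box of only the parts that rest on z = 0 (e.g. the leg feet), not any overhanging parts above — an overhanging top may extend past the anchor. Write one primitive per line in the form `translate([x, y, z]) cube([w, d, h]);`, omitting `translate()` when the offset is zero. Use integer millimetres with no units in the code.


translate([356, 217, 0]) cube([1213, 296, 19]);
translate([356, 361, 19]) cube([1213, 8, 157]);
translate([356, 217, 176]) cube([1213, 296, 19]);


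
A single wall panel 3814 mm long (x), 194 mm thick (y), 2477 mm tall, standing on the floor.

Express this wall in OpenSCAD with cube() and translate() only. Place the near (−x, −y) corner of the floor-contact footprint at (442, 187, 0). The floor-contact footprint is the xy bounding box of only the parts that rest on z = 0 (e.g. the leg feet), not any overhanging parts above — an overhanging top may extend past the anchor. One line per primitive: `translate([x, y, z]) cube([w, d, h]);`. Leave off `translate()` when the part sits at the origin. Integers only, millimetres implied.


translate([442, 187, 0]) cube([3814, 194, 2477]);


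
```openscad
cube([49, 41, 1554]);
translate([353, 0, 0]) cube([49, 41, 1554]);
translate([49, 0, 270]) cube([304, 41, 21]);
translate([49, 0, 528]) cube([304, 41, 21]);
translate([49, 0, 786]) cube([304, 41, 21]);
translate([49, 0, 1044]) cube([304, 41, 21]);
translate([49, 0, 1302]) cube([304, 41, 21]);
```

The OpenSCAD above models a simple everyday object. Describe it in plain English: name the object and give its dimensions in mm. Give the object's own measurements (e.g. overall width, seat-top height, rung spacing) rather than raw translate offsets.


A straight ladder. Two 49×41 mm vertical rails, 1554 mm tall, stand 402 mm apart (outside-to-outside) with their front faces coplanar on the −y side. 5 rungs, each 41 mm deep and 21 mm tall, span between the inner faces of the rails, front faces flush with the rails. The lowest rung's underside is at z = 270 mm and rungs are spaced 258 mm apart (underside to underside).


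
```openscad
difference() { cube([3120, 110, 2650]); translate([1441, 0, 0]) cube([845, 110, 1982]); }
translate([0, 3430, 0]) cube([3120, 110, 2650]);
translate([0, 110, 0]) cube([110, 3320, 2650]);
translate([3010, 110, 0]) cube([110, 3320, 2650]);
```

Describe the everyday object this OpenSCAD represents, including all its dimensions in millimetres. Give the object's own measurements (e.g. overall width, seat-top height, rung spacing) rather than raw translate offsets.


A single room: four walls, each 2650 mm tall and 110 mm thick, enclosing an outside footprint 3120×3540 mm (x × y), no floor or roof. The front and back walls (−y and +y sides) run the full x-width; the side walls fit between their inner faces. A door opening 845 mm wide and 1982 mm tall is cut through the front wall from the floor up, its −x edge 1441 mm from the wall's −x end.


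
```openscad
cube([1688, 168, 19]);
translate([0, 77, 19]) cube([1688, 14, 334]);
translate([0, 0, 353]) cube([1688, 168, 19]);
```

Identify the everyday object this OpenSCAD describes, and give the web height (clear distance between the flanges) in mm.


An I-beam. The web height is 334 mm.

Two wide flanges with a thin centred web — an I-beam. Overall 372 mm minus two 19 mm flanges gives a web of 372 − 2·19 = 334 mm.


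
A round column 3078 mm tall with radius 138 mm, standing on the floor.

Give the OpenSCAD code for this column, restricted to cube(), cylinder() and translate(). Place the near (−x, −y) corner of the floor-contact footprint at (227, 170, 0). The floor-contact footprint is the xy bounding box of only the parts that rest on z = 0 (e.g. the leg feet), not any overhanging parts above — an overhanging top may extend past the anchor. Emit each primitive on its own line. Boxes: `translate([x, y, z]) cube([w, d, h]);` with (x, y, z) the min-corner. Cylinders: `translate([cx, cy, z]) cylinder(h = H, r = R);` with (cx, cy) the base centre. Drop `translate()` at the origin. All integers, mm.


translate([365, 308, 0]) cylinder(h = 3078, r = 138);


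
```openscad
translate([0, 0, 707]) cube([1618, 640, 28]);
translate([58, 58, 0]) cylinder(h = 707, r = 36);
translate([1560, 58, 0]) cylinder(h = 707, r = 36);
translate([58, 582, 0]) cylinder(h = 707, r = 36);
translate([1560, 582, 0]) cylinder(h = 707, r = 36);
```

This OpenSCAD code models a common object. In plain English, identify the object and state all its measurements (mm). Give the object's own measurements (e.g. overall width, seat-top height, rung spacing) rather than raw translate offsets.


A rectangular dining table. The top is 1618×640×28 mm with its upper surface at z = 735 mm. It stands on four round legs of 72 mm diameter, each leg's bounding box inset 22 mm from the nearest pair of top edges, running from the floor to the underside of the top.


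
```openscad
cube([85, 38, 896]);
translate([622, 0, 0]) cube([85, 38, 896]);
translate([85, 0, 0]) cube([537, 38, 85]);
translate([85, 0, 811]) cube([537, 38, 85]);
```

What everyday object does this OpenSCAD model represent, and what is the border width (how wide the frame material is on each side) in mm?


A picture frame. The border width is 85 mm.

Four thin pieces enclosing a rectangular opening — a picture frame. The two full-height stiles are 896 mm tall; the top rail sits at z = 811 and is 85 mm tall, so the border above the opening is 896 − 811 = 85 mm, matching the stile x-width.


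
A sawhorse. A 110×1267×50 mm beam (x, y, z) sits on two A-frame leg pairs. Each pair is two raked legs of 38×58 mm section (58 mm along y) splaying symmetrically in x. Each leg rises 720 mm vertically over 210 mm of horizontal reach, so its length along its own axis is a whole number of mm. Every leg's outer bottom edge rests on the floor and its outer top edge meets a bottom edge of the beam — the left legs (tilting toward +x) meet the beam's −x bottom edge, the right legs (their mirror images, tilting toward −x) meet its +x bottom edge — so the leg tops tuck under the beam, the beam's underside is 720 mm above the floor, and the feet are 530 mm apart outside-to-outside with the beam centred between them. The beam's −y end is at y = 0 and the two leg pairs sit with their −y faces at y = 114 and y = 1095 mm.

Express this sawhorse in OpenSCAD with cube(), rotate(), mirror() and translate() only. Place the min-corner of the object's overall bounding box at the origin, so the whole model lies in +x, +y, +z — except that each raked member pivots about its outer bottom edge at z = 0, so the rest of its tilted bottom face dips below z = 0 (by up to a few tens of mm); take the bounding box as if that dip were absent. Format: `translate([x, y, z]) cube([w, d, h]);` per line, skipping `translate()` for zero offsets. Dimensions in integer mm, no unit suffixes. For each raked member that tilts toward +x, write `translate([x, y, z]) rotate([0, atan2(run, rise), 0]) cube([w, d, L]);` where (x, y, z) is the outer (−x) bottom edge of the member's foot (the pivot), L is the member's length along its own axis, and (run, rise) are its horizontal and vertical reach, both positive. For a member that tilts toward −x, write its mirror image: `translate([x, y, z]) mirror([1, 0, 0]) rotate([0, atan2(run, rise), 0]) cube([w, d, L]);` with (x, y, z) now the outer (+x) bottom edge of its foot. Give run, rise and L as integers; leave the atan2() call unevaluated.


translate([210, 0, 720]) cube([110, 1267, 50]);
translate([0, 114, 0]) rotate([0, atan2(210, 720), 0]) cube([38, 58, 750]);
translate([530, 114, 0]) mirror([1, 0, 0]) rotate([0, atan2(210, 720), 0]) cube([38, 58, 750]);
translate([0, 1095, 0]) rotate([0, atan2(210, 720), 0]) cube([38, 58, 750]);
translate([530, 1095, 0]) mirror([1, 0, 0]) rotate([0, atan2(210, 720), 0]) cube([38, 58, 750]);


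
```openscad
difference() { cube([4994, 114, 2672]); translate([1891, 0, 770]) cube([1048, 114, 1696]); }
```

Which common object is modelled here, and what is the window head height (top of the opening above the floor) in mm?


A wall with a window opening. The window head height is 2466 mm.

A wall with a rectangular opening subtracted — a window. Sill at z = 770, opening 1696 mm tall, so the head is at 770 + 1696 = 2466 mm.


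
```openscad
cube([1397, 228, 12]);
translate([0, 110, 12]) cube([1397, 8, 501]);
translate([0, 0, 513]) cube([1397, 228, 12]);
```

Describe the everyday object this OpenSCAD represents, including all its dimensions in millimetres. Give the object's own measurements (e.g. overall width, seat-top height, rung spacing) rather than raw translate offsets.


An I-beam lying along x, 1397 mm long. Overall section height 525 mm. Two flanges 228 mm wide (y) and 12 mm thick, one on the floor and one at the top; a web 8 mm thick runs between them, centred on the flange width.


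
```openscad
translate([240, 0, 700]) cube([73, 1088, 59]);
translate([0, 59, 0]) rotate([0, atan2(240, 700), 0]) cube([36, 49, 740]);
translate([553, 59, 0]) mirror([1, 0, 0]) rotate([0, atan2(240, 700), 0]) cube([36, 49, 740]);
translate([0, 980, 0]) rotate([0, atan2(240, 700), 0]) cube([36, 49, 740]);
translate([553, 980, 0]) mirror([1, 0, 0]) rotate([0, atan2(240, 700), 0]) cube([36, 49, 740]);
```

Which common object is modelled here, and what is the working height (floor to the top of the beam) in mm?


A sawhorse. The overall height is 759 mm.

A beam across two mirrored pairs of raked legs — a sawhorse. The beam's underside is at z = 700 (matching the legs' vertical rise in atan2(240, 700)) and the beam is 59 mm tall, so its top is at 700 + 59 = 759 mm. The raked legs top out at the beam's underside, so that is the highest point.


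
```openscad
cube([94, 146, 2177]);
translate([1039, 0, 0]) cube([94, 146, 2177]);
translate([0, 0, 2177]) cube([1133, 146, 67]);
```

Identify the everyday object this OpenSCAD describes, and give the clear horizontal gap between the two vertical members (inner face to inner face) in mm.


A door frame. The clear opening width is 945 mm.

Two 2177 mm tall posts with a header on top — a door frame. The left jamb is 94 mm wide at x = 0; the right jamb starts at x = 1039. The clear opening is 1039 − 94 = 945 mm.


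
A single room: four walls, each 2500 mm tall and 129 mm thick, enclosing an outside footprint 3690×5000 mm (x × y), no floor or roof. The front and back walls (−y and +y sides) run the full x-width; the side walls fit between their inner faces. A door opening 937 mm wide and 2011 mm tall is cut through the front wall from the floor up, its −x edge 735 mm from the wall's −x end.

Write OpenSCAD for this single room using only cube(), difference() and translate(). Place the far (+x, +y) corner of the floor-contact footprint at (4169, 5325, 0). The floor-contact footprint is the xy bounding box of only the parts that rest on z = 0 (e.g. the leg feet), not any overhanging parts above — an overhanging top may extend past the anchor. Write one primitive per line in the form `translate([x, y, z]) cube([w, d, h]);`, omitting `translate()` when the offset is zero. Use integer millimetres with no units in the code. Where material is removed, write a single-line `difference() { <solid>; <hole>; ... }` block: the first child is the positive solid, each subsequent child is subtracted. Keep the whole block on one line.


difference() { translate([479, 325, 0]) cube([3690, 129, 2500]); translate([1214, 325, 0]) cube([937, 129, 2011]); }
translate([479, 5196, 0]) cube([3690, 129, 2500]);
translate([479, 454, 0]) cube([129, 4742, 2500]);
translate([4040, 454, 0]) cube([129, 4742, 2500]);


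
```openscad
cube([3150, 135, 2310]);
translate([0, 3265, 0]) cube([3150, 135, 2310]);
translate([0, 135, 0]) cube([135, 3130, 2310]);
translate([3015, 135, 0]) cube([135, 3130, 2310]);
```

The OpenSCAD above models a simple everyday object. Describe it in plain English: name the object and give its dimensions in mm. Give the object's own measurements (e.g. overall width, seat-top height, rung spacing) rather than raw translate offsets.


The wall frame of a small rectangular building: four walls, each 2310 mm tall and 135 mm thick, enclosing a footprint 3150 mm (x) by 3400 mm (y) outside-to-outside, with no floor or roof. The front and back walls (the −y and +y sides) span the full width; the two side walls fit between them.


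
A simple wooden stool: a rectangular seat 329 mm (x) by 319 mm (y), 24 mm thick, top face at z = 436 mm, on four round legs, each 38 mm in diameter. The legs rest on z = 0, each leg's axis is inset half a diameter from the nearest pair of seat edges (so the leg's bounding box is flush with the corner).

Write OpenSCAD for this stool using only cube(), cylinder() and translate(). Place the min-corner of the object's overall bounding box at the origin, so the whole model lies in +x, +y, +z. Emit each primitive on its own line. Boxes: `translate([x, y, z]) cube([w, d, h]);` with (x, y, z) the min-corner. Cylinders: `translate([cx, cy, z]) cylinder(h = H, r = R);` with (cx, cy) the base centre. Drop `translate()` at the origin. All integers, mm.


translate([0, 0, 412]) cube([329, 319, 24]);
translate([19, 19, 0]) cylinder(h = 412, r = 19);
translate([310, 19, 0]) cylinder(h = 412, r = 19);
translate([19, 300, 0]) cylinder(h = 412, r = 19);
translate([310, 300, 0]) cylinder(h = 412, r = 19);


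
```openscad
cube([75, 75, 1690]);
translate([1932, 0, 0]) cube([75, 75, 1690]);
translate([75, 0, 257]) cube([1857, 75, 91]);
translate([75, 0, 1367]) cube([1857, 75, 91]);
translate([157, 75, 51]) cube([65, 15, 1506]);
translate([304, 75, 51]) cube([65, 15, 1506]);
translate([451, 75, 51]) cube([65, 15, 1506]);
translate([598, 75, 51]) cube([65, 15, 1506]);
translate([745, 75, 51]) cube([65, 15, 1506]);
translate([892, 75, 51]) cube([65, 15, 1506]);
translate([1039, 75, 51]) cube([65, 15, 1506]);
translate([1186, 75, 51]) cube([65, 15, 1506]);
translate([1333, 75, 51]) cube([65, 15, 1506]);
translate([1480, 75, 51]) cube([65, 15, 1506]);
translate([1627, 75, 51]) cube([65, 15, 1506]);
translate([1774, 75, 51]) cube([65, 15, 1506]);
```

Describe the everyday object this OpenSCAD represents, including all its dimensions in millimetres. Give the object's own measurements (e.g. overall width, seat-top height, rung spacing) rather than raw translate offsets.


A fence section. Two 75×75 mm posts, 1690 mm tall, stand on the floor with a clear span of 1857 mm between their inner faces. Two horizontal rails of 75×91 mm section span the gap between the posts with their undersides at z = 257 mm and z = 1367 mm, flush with the posts' −y face. 12 pickets, each 65 mm wide, 15 mm thick and 1506 mm tall, are fixed to the +y face of the rails with their bottoms at z = 51 mm, spaced across the span with a 82 mm gap after the −x post and between neighbouring pickets, with 93 mm left before the +x post.


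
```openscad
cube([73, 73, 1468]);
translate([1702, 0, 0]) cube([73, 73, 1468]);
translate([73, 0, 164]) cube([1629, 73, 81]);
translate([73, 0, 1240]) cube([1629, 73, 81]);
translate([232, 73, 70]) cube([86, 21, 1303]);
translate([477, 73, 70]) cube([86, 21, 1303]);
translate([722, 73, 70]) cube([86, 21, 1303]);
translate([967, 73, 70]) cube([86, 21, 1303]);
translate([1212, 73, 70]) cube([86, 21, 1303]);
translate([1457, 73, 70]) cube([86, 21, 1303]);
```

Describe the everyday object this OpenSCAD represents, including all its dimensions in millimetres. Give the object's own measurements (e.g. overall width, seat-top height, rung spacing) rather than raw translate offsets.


A fence section. Two 73×73 mm posts, 1468 mm tall, stand on the floor with a clear span of 1629 mm between their inner faces. Two horizontal rails of 73×81 mm section span the gap between the posts with their undersides at z = 164 mm and z = 1240 mm, flush with the posts' −y face. 6 pickets, each 86 mm wide, 21 mm thick and 1303 mm tall, are fixed to the +y face of the rails with their bottoms at z = 70 mm, spaced across the span with a 159 mm gap after the −x post and between neighbouring pickets and before the +x post.


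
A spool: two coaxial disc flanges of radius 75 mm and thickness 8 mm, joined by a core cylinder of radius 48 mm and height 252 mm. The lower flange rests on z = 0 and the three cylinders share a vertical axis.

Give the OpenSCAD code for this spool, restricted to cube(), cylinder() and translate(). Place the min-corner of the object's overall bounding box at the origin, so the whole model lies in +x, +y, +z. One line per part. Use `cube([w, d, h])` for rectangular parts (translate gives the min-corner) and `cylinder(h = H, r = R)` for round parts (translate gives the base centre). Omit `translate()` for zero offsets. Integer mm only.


translate([75, 75, 0]) cylinder(h = 8, r = 75);
translate([75, 75, 8]) cylinder(h = 252, r = 48);
translate([75, 75, 260]) cylinder(h = 8, r = 75);


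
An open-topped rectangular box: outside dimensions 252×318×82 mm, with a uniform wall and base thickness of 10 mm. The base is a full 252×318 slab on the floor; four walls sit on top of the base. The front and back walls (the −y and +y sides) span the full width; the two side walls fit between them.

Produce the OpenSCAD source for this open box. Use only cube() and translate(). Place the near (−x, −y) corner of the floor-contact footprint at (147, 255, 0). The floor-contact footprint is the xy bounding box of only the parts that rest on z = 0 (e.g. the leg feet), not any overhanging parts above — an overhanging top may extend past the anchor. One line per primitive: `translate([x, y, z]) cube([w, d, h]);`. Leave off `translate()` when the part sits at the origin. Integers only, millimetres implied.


translate([147, 255, 0]) cube([252, 318, 10]);
translate([147, 255, 10]) cube([252, 10, 72]);
translate([147, 563, 10]) cube([252, 10, 72]);
translate([147, 265, 10]) cube([10, 298, 72]);
translate([389, 265, 10]) cube([10, 298, 72]);


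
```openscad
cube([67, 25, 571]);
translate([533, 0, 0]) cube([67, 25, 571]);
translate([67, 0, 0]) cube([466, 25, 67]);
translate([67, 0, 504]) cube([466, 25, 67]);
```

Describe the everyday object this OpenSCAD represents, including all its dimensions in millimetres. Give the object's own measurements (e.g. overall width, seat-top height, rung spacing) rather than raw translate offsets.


A rectangular picture frame lying in the x–z plane (depth along y). The opening is 466 mm wide (x) by 437 mm tall (z), surrounded by a border 67 mm wide on all four sides. The frame is 25 mm deep and is made of two full-height vertical stiles with two horizontal rails fitted between them.


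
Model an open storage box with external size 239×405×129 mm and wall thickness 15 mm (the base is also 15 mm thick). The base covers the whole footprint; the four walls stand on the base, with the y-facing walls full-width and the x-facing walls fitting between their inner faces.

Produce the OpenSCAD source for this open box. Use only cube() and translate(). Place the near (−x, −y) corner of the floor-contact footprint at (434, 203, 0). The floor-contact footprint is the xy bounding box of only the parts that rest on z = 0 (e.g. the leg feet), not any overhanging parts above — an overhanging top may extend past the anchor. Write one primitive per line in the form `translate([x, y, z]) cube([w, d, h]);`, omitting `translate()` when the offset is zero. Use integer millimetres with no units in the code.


translate([434, 203, 0]) cube([239, 405, 15]);
translate([434, 203, 15]) cube([239, 15, 114]);
translate([434, 593, 15]) cube([239, 15, 114]);
translate([434, 218, 15]) cube([15, 375, 114]);
translate([658, 218, 15]) cube([15, 375, 114]);


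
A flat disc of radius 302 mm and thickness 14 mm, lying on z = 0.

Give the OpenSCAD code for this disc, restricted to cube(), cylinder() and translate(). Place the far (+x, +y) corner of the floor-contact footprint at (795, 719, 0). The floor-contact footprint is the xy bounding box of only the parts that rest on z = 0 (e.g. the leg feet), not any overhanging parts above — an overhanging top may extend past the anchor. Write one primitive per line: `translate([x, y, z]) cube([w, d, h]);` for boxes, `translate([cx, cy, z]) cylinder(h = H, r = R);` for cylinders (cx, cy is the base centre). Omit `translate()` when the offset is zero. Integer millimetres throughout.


translate([493, 417, 0]) cylinder(h = 14, r = 302);


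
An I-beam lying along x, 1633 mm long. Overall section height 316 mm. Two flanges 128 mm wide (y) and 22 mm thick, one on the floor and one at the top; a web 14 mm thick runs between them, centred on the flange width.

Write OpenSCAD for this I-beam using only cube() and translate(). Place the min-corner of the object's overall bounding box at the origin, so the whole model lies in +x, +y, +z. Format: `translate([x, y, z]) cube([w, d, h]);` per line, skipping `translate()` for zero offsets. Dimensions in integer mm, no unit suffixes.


cube([1633, 128, 22]);
translate([0, 57, 22]) cube([1633, 14, 272]);
translate([0, 0, 294]) cube([1633, 128, 22]);
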